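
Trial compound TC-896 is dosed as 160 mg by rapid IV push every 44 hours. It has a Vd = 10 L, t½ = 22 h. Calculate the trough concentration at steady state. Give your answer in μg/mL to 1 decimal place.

The dosing interval is 2 half-lives, so f = 2^(−2) = 0.25.
At steady state, R = 1/(1 − 0.25) = 4/3.
Single-dose peak C₀ = D/Vd = 160/10 = 16 μg/mL.
Steady-state peak Cmax,ss = C₀·R = 16 × 4/3 ≈ 21.333 μg/mL.
Steady-state trough Cmin,ss = Cmax,ss·f ≈ 21.333 × 0.25 ≈ 5.333 μg/mL.

5.3 μg/mL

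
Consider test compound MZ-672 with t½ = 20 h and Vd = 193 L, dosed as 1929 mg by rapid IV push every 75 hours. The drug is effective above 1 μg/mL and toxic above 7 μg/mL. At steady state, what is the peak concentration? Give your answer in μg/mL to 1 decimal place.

τ/t½ = 75/20 ≈ 3.75, so fraction remaining f = (1/2)^(75/20) ≈ 0.0743.
Accumulation ratio R = 1/(1 − f) ≈ 1/0.9257 ≈ 1.0803.
Single-dose peak C₀ = D/Vd = 1929/193 ≈ 9.995 μg/mL.
Cmax,ss = C₀/(1 − f) ≈ 9.995/0.9257 ≈ 10.797 μg/mL.
Peak 10.8 μg/mL vs MTC 7 μg/mL: exceeds toxic threshold.

10.8 μg/mL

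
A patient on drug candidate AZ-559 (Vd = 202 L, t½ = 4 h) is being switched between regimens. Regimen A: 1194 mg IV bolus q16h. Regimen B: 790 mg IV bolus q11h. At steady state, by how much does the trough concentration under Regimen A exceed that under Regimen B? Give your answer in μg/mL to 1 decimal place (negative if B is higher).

-0.3 μg/mL

Regimen A: f = (1/2)^(16/4) ≈ 0.0625; Cmin,ss = (1194/202)·f/(1−f) ≈ 0.394 μg/mL.
Regimen B: f = (1/2)^(11/4) ≈ 0.1487; Cmin,ss = (790/202)·f/(1−f) ≈ 0.683 μg/mL.
Difference ≈ 0.394 − 0.683 ≈ -0.289 μg/mL.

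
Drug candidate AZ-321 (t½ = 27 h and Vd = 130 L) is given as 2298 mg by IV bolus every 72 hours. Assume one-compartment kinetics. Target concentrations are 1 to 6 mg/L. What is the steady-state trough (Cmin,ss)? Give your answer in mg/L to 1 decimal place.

3.3 mg/L

Over one 72-h interval, 72/27 ≈ 2.6667 half-lives elapse, leaving f ≈ 0.1575 of each dose.
Accumulation ratio R = 1/(1 − f) ≈ 1/0.8425 ≈ 1.1869.
Single-dose peak C₀ = D/Vd = 2298/130 ≈ 17.677 mg/L.
Cmax,ss = C₀/(1 − f) ≈ 17.677/0.8425 ≈ 20.982 mg/L.
Steady-state trough Cmin,ss = Cmax,ss·f ≈ 20.982 × 0.1575 ≈ 3.305 mg/L.
Trough 3.3 mg/L vs MEC 1 mg/L: adequate.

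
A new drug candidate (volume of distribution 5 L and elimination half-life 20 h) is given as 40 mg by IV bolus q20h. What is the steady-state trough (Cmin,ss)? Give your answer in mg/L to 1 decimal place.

8.0 mg/L

τ = 20 h = 1 half-life, so f = (1/2)^1 = 0.5.
Accumulation ratio R = 1/(1 − f) = 1/0.5 = 2/1.
Single-dose peak C₀ = D/Vd = 40/5 = 8 mg/L.
Steady-state peak Cmax,ss = C₀·R = 8 × 2/1 ≈ 16.000 mg/L.
Steady-state trough Cmin,ss = Cmax,ss·f ≈ 16.000 × 0.5 ≈ 8.000 mg/L.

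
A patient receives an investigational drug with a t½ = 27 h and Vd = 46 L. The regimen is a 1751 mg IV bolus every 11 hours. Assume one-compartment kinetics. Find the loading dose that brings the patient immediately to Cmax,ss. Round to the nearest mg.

f = (1/2)^(11/27) ≈ 0.753977; accumulation ratio R = 1/(1−f) ≈ 4.06466.
Loading dose to hit Cmax,ss on first dose: D_load = D_maint·R ≈ 1751 × 4.06466 ≈ 7117.22 mg.

7117 mg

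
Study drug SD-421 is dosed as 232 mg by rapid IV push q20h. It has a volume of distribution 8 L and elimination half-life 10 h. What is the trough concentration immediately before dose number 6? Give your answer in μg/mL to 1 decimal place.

f = (1/2)^(τ/t½) = (1/2)^(20/10) ≈ 0.2500.
C₀ = D/Vd = 232/8 ≈ 29.000 μg/mL.
Before the 6th dose, 5 doses have been given. Superposition: Cmin = C₀·(f + f² + … + f^5).
≈ 29.000 × (0.2500 + 0.0625 + 0.0156 + 0.0039 + 0.0010) ≈ 29.000 × 0.3330 ≈ 9.657 μg/mL.

9.7 μg/mL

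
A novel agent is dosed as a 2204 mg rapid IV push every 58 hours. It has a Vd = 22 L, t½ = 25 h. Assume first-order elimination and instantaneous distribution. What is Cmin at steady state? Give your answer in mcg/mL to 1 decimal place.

25.1 mcg/mL

k = ln2/t½ = ln2/25 ≈ 0.027726 h⁻¹; fraction remaining f = e^(−kτ) = e^(−0.027726×58) ≈ 0.2003.
Accumulation ratio R = 1/(1 − f) ≈ 1/0.7997 ≈ 1.2505.
Single-dose peak C₀ = D/Vd = 2204/22 ≈ 100.182 mcg/mL.
Steady-state peak Cmax,ss = C₀·R ≈ 100.182 × 1.2505 ≈ 125.278 mcg/mL.
Steady-state trough Cmin,ss = Cmax,ss·f ≈ 125.278 × 0.2003 ≈ 25.093 mcg/mL.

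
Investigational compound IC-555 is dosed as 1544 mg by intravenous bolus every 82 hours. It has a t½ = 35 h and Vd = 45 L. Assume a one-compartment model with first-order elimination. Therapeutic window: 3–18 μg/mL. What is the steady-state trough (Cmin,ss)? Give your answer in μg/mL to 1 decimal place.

k = ln2/t½ = ln2/35 ≈ 0.019804 h⁻¹; fraction remaining f = e^(−kτ) = e^(−0.019804×82) ≈ 0.1971.
Accumulation ratio R = 1/(1 − f) ≈ 1/0.8029 ≈ 1.2455.
Each bolus raises the concentration by D/Vd = 1544/45 ≈ 34.311 μg/mL.
Steady-state peak Cmax,ss = C₀·R ≈ 34.311 × 1.2455 ≈ 42.734 μg/mL.
One interval later, Cmin,ss = Cmax,ss·e^(−kτ) ≈ 42.734 × 0.1971 ≈ 8.423 μg/mL.
Trough 8.4 μg/mL vs MEC 3 μg/mL: adequate.

8.4 μg/mL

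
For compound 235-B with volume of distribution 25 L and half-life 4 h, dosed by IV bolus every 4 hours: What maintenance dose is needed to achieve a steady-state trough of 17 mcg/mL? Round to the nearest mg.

τ/t½ = 4/4 ≈ 1, so f = (1/2)^(4/4) ≈ 0.500000.
Cmin,ss = (D/Vd)·f/(1−f), so D = Cmin,ss·Vd·(1−f)/f.
D = 17 × 25 × (1−f)/f ≈ 17 × 25 × 1.00000 ≈ 425.00 mg.

425 mg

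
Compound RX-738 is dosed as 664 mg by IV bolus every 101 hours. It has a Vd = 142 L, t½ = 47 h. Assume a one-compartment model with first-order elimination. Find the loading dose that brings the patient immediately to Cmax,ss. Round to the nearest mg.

857 mg

f = (1/2)^(101/47) ≈ 0.225479; accumulation ratio R = 1/(1−f) ≈ 1.29112.
Loading dose to hit Cmax,ss on first dose: D_load = D_maint·R ≈ 664 × 1.29112 ≈ 857.30 mg.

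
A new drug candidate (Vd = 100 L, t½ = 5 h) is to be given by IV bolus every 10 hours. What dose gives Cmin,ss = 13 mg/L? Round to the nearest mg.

τ/t½ = 10/5 ≈ 2, so f = (1/2)^(10/5) ≈ 0.250000.
Cmin,ss = (D/Vd)·f/(1−f), so D = Cmin,ss·Vd·(1−f)/f.
D = 13 × 100 × (1−f)/f ≈ 13 × 100 × 3.00000 ≈ 3900.00 mg.

3900 mg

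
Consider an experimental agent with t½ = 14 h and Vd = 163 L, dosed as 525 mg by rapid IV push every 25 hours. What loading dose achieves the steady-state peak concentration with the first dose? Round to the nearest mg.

739 mg

f = (1/2)^(25/14) ≈ 0.290032; accumulation ratio R = 1/(1−f) ≈ 1.40851.
Loading dose to hit Cmax,ss on first dose: D_load = D_maint·R ≈ 525 × 1.40851 ≈ 739.47 mg.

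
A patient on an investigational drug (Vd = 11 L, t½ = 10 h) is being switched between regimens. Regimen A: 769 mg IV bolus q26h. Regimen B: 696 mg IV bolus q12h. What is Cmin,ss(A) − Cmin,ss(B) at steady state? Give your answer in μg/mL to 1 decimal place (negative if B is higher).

-35.0 μg/mL

Regimen A: f = (1/2)^(26/10) ≈ 0.1649; Cmin,ss = (769/11)·f/(1−f) ≈ 13.804 μg/mL.
Regimen B: f = (1/2)^(12/10) ≈ 0.4353; Cmin,ss = (696/11)·f/(1−f) ≈ 48.774 μg/mL.
Difference ≈ 13.804 − 48.774 ≈ -34.970 μg/mL.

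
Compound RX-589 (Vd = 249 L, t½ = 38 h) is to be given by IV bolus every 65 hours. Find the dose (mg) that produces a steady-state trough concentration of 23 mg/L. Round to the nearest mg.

13016 mg

τ/t½ = 65/38 ≈ 1.7105, so f = (1/2)^(65/38) ≈ 0.305549.
Cmin,ss = (D/Vd)·f/(1−f), so D = Cmin,ss·Vd·(1−f)/f.
D = 23 × 249 × (1−f)/f ≈ 23 × 249 × 2.27280 ≈ 13016.33 mg.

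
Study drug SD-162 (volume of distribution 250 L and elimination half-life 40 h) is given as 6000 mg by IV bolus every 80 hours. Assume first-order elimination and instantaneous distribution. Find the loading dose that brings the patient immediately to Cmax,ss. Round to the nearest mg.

f = (1/2)^(80/40) ≈ 0.250000; accumulation ratio R = 1/(1−f) ≈ 1.33333.
Loading dose to hit Cmax,ss on first dose: D_load = D_maint·R ≈ 6000 × 1.33333 ≈ 7999.98 mg.

8000 mg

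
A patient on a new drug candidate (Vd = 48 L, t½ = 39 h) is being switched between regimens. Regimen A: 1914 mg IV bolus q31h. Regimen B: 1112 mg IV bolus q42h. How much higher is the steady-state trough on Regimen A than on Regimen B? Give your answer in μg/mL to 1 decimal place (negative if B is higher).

Regimen A: f = (1/2)^(31/39) ≈ 0.5764; Cmin,ss = (1914/48)·f/(1−f) ≈ 54.259 μg/mL.
Regimen B: f = (1/2)^(42/39) ≈ 0.4740; Cmin,ss = (1112/48)·f/(1−f) ≈ 20.876 μg/mL.
Difference ≈ 54.259 − 20.876 ≈ 33.383 μg/mL.

33.4 μg/mL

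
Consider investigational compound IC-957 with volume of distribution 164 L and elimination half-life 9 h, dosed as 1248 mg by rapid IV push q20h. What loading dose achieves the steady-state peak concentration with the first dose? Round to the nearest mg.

1588 mg

f = (1/2)^(20/9) ≈ 0.214311; accumulation ratio R = 1/(1−f) ≈ 1.27277.
Loading dose to hit Cmax,ss on first dose: D_load = D_maint·R ≈ 1248 × 1.27277 ≈ 1588.42 mg.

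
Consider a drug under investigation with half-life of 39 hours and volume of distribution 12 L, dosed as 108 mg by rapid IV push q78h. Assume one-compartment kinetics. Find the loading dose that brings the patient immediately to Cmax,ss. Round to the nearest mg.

144 mg

f = (1/2)^(78/39) ≈ 0.250000; accumulation ratio R = 1/(1−f) ≈ 1.33333.
Loading dose to hit Cmax,ss on first dose: D_load = D_maint·R ≈ 108 × 1.33333 ≈ 144.00 mg.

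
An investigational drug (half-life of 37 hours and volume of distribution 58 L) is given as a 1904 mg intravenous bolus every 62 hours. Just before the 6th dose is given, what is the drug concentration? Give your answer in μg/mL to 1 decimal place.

f = (1/2)^(τ/t½) = (1/2)^(62/37) ≈ 0.3130.
C₀ = D/Vd = 1904/58 ≈ 32.828 μg/mL.
Before the 6th dose, 5 doses have been given. Superposition: Cmin = C₀·(f + f² + … + f^5).
≈ 32.828 × (0.3130 + 0.0980 + 0.0307 + 0.0096 + 0.0030) ≈ 32.828 × 0.4543 ≈ 14.914 μg/mL.

14.9 μg/mL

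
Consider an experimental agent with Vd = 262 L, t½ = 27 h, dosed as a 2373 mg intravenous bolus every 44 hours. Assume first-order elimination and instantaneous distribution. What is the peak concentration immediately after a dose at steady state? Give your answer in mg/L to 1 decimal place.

13.4 mg/L

k = ln2/t½ = ln2/27 ≈ 0.025672 h⁻¹; fraction remaining f = e^(−kτ) = e^(−0.025672×44) ≈ 0.3232.
At steady state, accumulation factor R = 1/(1 − e^(−kτ)) ≈ 1.4775.
Single-dose peak C₀ = D/Vd = 2373/262 ≈ 9.057 mg/L.
Steady-state peak Cmax,ss = C₀·R ≈ 9.057 × 1.4775 ≈ 13.382 mg/L.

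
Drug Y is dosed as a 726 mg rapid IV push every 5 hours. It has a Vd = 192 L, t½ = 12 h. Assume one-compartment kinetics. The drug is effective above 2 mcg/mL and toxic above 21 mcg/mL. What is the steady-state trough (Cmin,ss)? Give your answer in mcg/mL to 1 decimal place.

k = ln2/t½ = ln2/12 ≈ 0.057762 h⁻¹; fraction remaining f = e^(−kτ) = e^(−0.057762×5) ≈ 0.7492.
At steady state, accumulation factor R = 1/(1 − e^(−kτ)) ≈ 3.9872.
Single-dose peak C₀ = D/Vd = 726/192 ≈ 3.781 mcg/mL.
Steady-state peak Cmax,ss = C₀·R ≈ 3.781 × 3.9872 ≈ 15.076 mcg/mL.
Steady-state trough Cmin,ss = Cmax,ss·f ≈ 15.076 × 0.7492 ≈ 11.295 mcg/mL.
Trough 11.3 mcg/mL vs MEC 2 mcg/mL: adequate.

11.3 mcg/mL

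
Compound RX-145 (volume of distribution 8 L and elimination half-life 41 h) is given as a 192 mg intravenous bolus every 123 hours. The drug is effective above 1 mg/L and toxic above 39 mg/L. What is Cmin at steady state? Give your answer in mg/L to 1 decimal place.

τ = 123 h = 3 half-lives, so f = (1/2)^3 = 0.125.
Accumulation ratio R = 1/(1 − f) = 1/0.875 = 8/7.
Single-dose peak C₀ = D/Vd = 192/8 = 24 mg/L.
Steady-state peak Cmax,ss = C₀·R = 24 × 8/7 ≈ 27.429 mg/L.
Steady-state trough Cmin,ss = Cmax,ss·f ≈ 27.429 × 0.125 ≈ 3.429 mg/L.
Trough 3.4 mg/L vs MEC 1 mg/L: adequate.

3.4 mg/L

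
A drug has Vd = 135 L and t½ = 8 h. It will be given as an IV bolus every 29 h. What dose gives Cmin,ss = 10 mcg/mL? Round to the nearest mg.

τ/t½ = 29/8 ≈ 3.625, so f = (1/2)^(29/8) ≈ 0.081052.
Cmin,ss = (D/Vd)·f/(1−f), so D = Cmin,ss·Vd·(1−f)/f.
D = 10 × 135 × (1−f)/f ≈ 10 × 135 × 11.33776 ≈ 15305.98 mg.

15306 mg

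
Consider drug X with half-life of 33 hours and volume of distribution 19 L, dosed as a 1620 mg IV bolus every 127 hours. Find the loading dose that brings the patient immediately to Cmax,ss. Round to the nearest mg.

f = (1/2)^(127/33) ≈ 0.069421; accumulation ratio R = 1/(1−f) ≈ 1.07460.
Loading dose to hit Cmax,ss on first dose: D_load = D_maint·R ≈ 1620 × 1.07460 ≈ 1740.85 mg.

1741 mg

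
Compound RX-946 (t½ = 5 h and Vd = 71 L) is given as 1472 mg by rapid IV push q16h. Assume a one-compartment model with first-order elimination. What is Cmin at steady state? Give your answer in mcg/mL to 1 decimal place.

2.5 mcg/mL

k = ln2/t½ = ln2/5 ≈ 0.138629 h⁻¹; fraction remaining f = e^(−kτ) = e^(−0.138629×16) ≈ 0.1088.
Accumulation ratio R = 1/(1 − f) ≈ 1/0.8912 ≈ 1.1221.
Single-dose peak C₀ = D/Vd = 1472/71 ≈ 20.732 mcg/mL.
Cmax,ss = C₀/(1 − f) ≈ 20.732/0.8912 ≈ 23.263 mcg/mL.
One interval later, Cmin,ss = Cmax,ss·e^(−kτ) ≈ 23.263 × 0.1088 ≈ 2.531 mcg/mL.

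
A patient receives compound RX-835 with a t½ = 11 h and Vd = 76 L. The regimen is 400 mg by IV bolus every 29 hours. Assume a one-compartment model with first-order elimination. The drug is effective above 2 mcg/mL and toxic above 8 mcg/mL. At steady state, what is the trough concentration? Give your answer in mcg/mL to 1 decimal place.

k = ln2/t½ = ln2/11 ≈ 0.063013 h⁻¹; fraction remaining f = e^(−kτ) = e^(−0.063013×29) ≈ 0.1608.
Each bolus raises the concentration by D/Vd = 400/76 ≈ 5.263 mcg/mL.
Steady-state trough Cmin,ss = C₀·f/(1−f) ≈ 5.263 × 0.1608/0.8392 ≈ 1.008 mcg/mL.
Trough 1.0 mcg/mL vs MEC 2 mcg/mL: subtherapeutic.

1.0 mcg/mL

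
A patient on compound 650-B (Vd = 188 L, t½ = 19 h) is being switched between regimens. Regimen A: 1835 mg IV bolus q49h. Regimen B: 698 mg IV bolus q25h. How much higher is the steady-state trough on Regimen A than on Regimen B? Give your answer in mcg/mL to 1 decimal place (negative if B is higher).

Regimen A: f = (1/2)^(49/19) ≈ 0.1674; Cmin,ss = (1835/188)·f/(1−f) ≈ 1.962 mcg/mL.
Regimen B: f = (1/2)^(25/19) ≈ 0.4017; Cmin,ss = (698/188)·f/(1−f) ≈ 2.493 mcg/mL.
Difference ≈ 1.962 − 2.493 ≈ -0.531 mcg/mL.

-0.5 mcg/mL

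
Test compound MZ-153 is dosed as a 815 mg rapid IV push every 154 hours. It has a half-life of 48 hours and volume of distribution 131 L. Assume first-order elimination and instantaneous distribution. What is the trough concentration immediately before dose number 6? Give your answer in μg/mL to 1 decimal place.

0.8 μg/mL

f = (1/2)^(τ/t½) = (1/2)^(154/48) ≈ 0.1082.
C₀ = D/Vd = 815/131 ≈ 6.221 μg/mL.
Before the 6th dose, 5 doses have been given. Superposition: Cmin = C₀·(f + f² + … + f^5).
≈ 6.221 × (0.1082 + 0.0117 + 0.0013 + 0.0001 + 0.0000) ≈ 6.221 × 0.1213 ≈ 0.755 μg/mL.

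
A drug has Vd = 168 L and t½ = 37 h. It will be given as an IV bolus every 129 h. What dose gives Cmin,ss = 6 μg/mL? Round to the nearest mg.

10290 mg

τ/t½ = 129/37 ≈ 3.4865, so f = (1/2)^(129/37) ≈ 0.089220.
Cmin,ss = (D/Vd)·f/(1−f), so D = Cmin,ss·Vd·(1−f)/f.
D = 6 × 168 × (1−f)/f ≈ 6 × 168 × 10.20825 ≈ 10289.92 mg.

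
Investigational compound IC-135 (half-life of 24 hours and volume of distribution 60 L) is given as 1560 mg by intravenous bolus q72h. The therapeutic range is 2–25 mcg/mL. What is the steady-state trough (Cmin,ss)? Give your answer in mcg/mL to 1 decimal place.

The dosing interval is 3 half-lives, so f = 2^(−3) = 0.125.
Accumulation ratio R = 1/(1 − f) = 1/0.875 = 8/7.
Single-dose peak C₀ = D/Vd = 1560/60 = 26 mcg/mL.
Steady-state peak Cmax,ss = C₀·R = 26 × 8/7 ≈ 29.714 mcg/mL.
Steady-state trough Cmin,ss = Cmax,ss·f ≈ 29.714 × 0.125 ≈ 3.714 mcg/mL.
Trough 3.7 mcg/mL vs MEC 2 mcg/mL: adequate.

3.7 mcg/mL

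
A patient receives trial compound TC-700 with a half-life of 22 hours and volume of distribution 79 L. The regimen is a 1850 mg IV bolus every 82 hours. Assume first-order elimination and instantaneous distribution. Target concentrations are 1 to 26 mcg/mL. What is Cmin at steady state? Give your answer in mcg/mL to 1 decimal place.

k = ln2/t½ = ln2/22 ≈ 0.031507 h⁻¹; fraction remaining f = e^(−kτ) = e^(−0.031507×82) ≈ 0.0755.
Accumulation ratio R = 1/(1 − f) ≈ 1/0.9245 ≈ 1.0817.
Single-dose peak C₀ = D/Vd = 1850/79 ≈ 23.418 mcg/mL.
Cmax,ss = C₀/(1 − f) ≈ 23.418/0.9245 ≈ 25.330 mcg/mL.
Steady-state trough Cmin,ss = Cmax,ss·f ≈ 25.330 × 0.0755 ≈ 1.912 mcg/mL.
Trough 1.9 mcg/mL vs MEC 1 mcg/mL: adequate.

1.9 mcg/mL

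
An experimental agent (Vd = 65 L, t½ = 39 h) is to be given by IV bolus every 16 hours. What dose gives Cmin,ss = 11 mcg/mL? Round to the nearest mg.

235 mg

τ/t½ = 16/39 ≈ 0.41026, so f = (1/2)^(16/39) ≈ 0.752490.
Cmin,ss = (D/Vd)·f/(1−f), so D = Cmin,ss·Vd·(1−f)/f.
D = 11 × 65 × (1−f)/f ≈ 11 × 65 × 0.32892 ≈ 235.18 mg.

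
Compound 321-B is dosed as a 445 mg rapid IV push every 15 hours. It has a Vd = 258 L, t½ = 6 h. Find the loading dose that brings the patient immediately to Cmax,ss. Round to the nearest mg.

f = (1/2)^(15/6) ≈ 0.176777; accumulation ratio R = 1/(1−f) ≈ 1.21474.
Loading dose to hit Cmax,ss on first dose: D_load = D_maint·R ≈ 445 × 1.21474 ≈ 540.56 mg.

541 mg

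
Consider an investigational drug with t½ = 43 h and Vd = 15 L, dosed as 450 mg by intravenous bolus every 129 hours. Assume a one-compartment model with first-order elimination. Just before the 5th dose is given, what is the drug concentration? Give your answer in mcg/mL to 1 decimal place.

f = (1/2)^(τ/t½) = (1/2)^(129/43) ≈ 0.1250.
C₀ = D/Vd = 450/15 ≈ 30.000 mcg/mL.
Before the 5th dose, 4 doses have been given. Superposition: Cmin = C₀·(f + f² + … + f^4).
≈ 30.000 × (0.1250 + 0.0156 + 0.0020 + 0.0002) ≈ 30.000 × 0.1428 ≈ 4.284 mcg/mL.

4.3 mcg/mL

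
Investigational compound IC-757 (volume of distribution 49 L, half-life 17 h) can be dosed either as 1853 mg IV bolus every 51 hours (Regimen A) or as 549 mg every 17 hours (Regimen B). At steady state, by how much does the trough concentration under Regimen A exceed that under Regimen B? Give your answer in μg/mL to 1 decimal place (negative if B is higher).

Regimen A: f = (1/2)^(51/17) ≈ 0.1250; Cmin,ss = (1853/49)·f/(1−f) ≈ 5.402 μg/mL.
Regimen B: f = (1/2)^(17/17) ≈ 0.5000; Cmin,ss = (549/49)·f/(1−f) ≈ 11.204 μg/mL.
Difference ≈ 5.402 − 11.204 ≈ -5.802 μg/mL.

-5.8 μg/mL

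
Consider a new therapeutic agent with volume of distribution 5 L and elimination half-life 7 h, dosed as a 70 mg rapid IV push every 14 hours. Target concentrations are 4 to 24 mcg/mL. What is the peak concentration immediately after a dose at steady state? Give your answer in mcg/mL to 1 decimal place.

18.7 mcg/mL

τ = 14 h = 2 half-lives, so f = (1/2)^2 = 0.25.
At steady state, R = 1/(1 − 0.25) = 4/3.
Single-dose peak C₀ = D/Vd = 70/5 = 14 mcg/mL.
Steady-state peak Cmax,ss = C₀·R = 14 × 4/3 ≈ 18.667 mcg/mL.
Peak 18.7 mcg/mL vs MTC 24 mcg/mL: below toxic threshold.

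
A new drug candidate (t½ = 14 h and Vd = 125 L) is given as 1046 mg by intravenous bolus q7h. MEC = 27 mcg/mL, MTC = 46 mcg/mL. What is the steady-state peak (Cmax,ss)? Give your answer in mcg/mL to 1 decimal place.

τ/t½ = 7/14 ≈ 0.5, so fraction remaining f = (1/2)^(7/14) ≈ 0.7071.
At steady state, accumulation factor R = 1/(1 − e^(−kτ)) ≈ 3.4141.
Each bolus raises the concentration by D/Vd = 1046/125 ≈ 8.368 mcg/mL.
Cmax,ss = C₀/(1 − f) ≈ 8.368/0.2929 ≈ 28.569 mcg/mL.
Peak 28.6 mcg/mL vs MTC 46 mcg/mL: below toxic threshold.

28.6 mcg/mL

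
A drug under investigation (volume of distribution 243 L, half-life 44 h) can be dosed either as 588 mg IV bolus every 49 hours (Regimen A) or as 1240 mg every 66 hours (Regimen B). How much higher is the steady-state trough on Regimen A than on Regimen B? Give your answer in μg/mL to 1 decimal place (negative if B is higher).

-0.7 μg/mL

Regimen A: f = (1/2)^(49/44) ≈ 0.4621; Cmin,ss = (588/243)·f/(1−f) ≈ 2.079 μg/mL.
Regimen B: f = (1/2)^(66/44) ≈ 0.3536; Cmin,ss = (1240/243)·f/(1−f) ≈ 2.791 μg/mL.
Difference ≈ 2.079 − 2.791 ≈ -0.712 μg/mL.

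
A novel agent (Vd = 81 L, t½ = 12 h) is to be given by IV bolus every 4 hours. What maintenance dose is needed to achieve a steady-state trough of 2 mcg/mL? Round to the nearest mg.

τ/t½ = 4/12 ≈ 0.33333, so f = (1/2)^(4/12) ≈ 0.793701.
Cmin,ss = (D/Vd)·f/(1−f), so D = Cmin,ss·Vd·(1−f)/f.
D = 2 × 81 × (1−f)/f ≈ 2 × 81 × 0.25992 ≈ 42.11 mg.

42 mg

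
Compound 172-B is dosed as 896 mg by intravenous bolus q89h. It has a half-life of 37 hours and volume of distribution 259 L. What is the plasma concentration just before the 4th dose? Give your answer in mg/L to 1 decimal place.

f = (1/2)^(τ/t½) = (1/2)^(89/37) ≈ 0.1888.
C₀ = D/Vd = 896/259 ≈ 3.459 mg/L.
Before the 4th dose, 3 doses have been given. Superposition: Cmin = C₀·(f + f² + … + f^3).
≈ 3.459 × (0.1888 + 0.0356 + 0.0067) ≈ 3.459 × 0.2311 ≈ 0.799 mg/L.

0.8 mg/L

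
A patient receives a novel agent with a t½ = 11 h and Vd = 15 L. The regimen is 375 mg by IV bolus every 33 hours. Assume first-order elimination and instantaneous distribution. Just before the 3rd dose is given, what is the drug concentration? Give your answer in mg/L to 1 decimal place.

3.5 mg/L

f = (1/2)^(τ/t½) = (1/2)^(33/11) ≈ 0.1250.
C₀ = D/Vd = 375/15 ≈ 25.000 mg/L.
Before the 3rd dose, 2 doses have been given. Superposition: Cmin = C₀·(f + f²).
≈ 25.000 × (0.1250 + 0.0156) ≈ 25.000 × 0.1406 ≈ 3.515 mg/L.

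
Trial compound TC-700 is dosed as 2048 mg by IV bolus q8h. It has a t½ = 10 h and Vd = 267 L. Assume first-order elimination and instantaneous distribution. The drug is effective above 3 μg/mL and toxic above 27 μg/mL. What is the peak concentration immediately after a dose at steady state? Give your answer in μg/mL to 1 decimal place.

18.0 μg/mL

Over one 8-h interval, 8/10 ≈ 0.8 half-lives elapse, leaving f ≈ 0.5743 of each dose.
Accumulation ratio R = 1/(1 − f) ≈ 1/0.4257 ≈ 2.3491.
Each bolus raises the concentration by D/Vd = 2048/267 ≈ 7.670 μg/mL.
Cmax,ss = C₀/(1 − f) ≈ 7.670/0.4257 ≈ 18.017 μg/mL.
Peak 18.0 μg/mL vs MTC 27 μg/mL: below toxic threshold.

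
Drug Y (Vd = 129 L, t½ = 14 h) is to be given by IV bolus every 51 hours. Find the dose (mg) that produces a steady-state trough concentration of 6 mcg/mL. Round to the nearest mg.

8894 mg

τ/t½ = 51/14 ≈ 3.6429, so f = (1/2)^(51/14) ≈ 0.080055.
Cmin,ss = (D/Vd)·f/(1−f), so D = Cmin,ss·Vd·(1−f)/f.
D = 6 × 129 × (1−f)/f ≈ 6 × 129 × 11.49141 ≈ 8894.35 mg.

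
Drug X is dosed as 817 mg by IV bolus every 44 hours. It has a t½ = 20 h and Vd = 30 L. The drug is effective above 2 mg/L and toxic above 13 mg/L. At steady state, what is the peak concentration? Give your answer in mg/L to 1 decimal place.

34.8 mg/L

τ/t½ = 44/20 ≈ 2.2, so fraction remaining f = (1/2)^(44/20) ≈ 0.2176.
Accumulation ratio R = 1/(1 − f) ≈ 1/0.7824 ≈ 1.2781.
Single-dose peak C₀ = D/Vd = 817/30 ≈ 27.233 mg/L.
Cmax,ss = C₀/(1 − f) ≈ 27.233/0.7824 ≈ 34.807 mg/L.
Peak 34.8 mg/L vs MTC 13 mg/L: exceeds toxic threshold.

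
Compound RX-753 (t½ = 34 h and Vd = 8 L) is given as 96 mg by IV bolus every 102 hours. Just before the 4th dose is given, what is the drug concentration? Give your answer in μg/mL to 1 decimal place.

f = (1/2)^(τ/t½) = (1/2)^(102/34) ≈ 0.1250.
C₀ = D/Vd = 96/8 ≈ 12.000 μg/mL.
Before the 4th dose, 3 doses have been given. Superposition: Cmin = C₀·(f + f² + … + f^3).
≈ 12.000 × (0.1250 + 0.0156 + 0.0020) ≈ 12.000 × 0.1426 ≈ 1.711 μg/mL.

1.7 μg/mL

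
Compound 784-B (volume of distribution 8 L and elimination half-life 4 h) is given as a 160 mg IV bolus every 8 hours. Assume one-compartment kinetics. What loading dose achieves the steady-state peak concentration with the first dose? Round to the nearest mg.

f = (1/2)^(8/4) ≈ 0.250000; accumulation ratio R = 1/(1−f) ≈ 1.33333.
Loading dose to hit Cmax,ss on first dose: D_load = D_maint·R ≈ 160 × 1.33333 ≈ 213.33 mg.

213 mg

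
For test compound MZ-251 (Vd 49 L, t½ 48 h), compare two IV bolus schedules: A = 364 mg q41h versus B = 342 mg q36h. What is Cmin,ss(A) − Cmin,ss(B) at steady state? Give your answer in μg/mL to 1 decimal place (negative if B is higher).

-1.0 μg/mL

Regimen A: f = (1/2)^(41/48) ≈ 0.5532; Cmin,ss = (364/49)·f/(1−f) ≈ 9.198 μg/mL.
Regimen B: f = (1/2)^(36/48) ≈ 0.5946; Cmin,ss = (342/49)·f/(1−f) ≈ 10.237 μg/mL.
Difference ≈ 9.198 − 10.237 ≈ -1.039 μg/mL.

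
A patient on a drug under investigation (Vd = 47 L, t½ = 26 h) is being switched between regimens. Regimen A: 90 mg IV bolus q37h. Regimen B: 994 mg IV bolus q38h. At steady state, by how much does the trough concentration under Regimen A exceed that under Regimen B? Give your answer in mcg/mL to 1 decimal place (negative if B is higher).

Regimen A: f = (1/2)^(37/26) ≈ 0.3729; Cmin,ss = (90/47)·f/(1−f) ≈ 1.139 mcg/mL.
Regimen B: f = (1/2)^(38/26) ≈ 0.3631; Cmin,ss = (994/47)·f/(1−f) ≈ 12.057 mcg/mL.
Difference ≈ 1.139 − 12.057 ≈ -10.918 mcg/mL.

-10.9 mcg/mL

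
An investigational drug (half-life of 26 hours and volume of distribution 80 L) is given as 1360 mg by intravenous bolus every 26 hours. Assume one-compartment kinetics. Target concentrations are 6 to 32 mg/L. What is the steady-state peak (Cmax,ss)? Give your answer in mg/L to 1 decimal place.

The dosing interval is 1 half-life, so f = 2^(−1) = 0.5.
Accumulation ratio R = 1/(1 − f) = 1/0.5 = 2/1.
Single-dose peak C₀ = D/Vd = 1360/80 = 17 mg/L.
Steady-state peak Cmax,ss = C₀·R = 17 × 2/1 ≈ 34.000 mg/L.
Peak 34.0 mg/L vs MTC 32 mg/L: exceeds toxic threshold.

34.0 mg/L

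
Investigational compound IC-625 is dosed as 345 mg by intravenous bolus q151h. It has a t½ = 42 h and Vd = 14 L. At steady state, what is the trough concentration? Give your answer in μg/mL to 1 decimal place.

τ/t½ = 151/42 ≈ 3.5952, so fraction remaining f = (1/2)^(151/42) ≈ 0.0827.
At steady state, accumulation factor R = 1/(1 − e^(−kτ)) ≈ 1.0902.
Each bolus raises the concentration by D/Vd = 345/14 ≈ 24.643 μg/mL.
Cmax,ss = C₀/(1 − f) ≈ 24.643/0.9173 ≈ 26.865 μg/mL.
Steady-state trough Cmin,ss = Cmax,ss·f ≈ 26.865 × 0.0827 ≈ 2.222 μg/mL.

2.2 μg/mL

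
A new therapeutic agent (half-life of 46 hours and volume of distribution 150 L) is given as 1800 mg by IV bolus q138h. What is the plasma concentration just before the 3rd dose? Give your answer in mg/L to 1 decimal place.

1.7 mg/L

f = (1/2)^(τ/t½) = (1/2)^(138/46) ≈ 0.1250.
C₀ = D/Vd = 1800/150 ≈ 12.000 mg/L.
Before the 3rd dose, 2 doses have been given. Superposition: Cmin = C₀·(f + f²).
≈ 12.000 × (0.1250 + 0.0156) ≈ 12.000 × 0.1406 ≈ 1.687 mg/L.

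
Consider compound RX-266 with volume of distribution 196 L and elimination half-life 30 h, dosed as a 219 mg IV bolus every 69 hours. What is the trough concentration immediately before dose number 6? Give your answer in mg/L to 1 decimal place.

f = (1/2)^(τ/t½) = (1/2)^(69/30) ≈ 0.2031.
C₀ = D/Vd = 219/196 ≈ 1.117 mg/L.
Before the 6th dose, 5 doses have been given. Superposition: Cmin = C₀·(f + f² + … + f^5).
≈ 1.117 × (0.2031 + 0.0412 + 0.0084 + 0.0017 + 0.0003) ≈ 1.117 × 0.2547 ≈ 0.284 mg/L.

0.3 mg/L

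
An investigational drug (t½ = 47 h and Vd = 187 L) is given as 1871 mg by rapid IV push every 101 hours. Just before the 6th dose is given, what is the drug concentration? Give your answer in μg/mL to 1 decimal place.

2.9 μg/mL

f = (1/2)^(τ/t½) = (1/2)^(101/47) ≈ 0.2255.
C₀ = D/Vd = 1871/187 ≈ 10.005 μg/mL.
Before the 6th dose, 5 doses have been given. Superposition: Cmin = C₀·(f + f² + … + f^5).
≈ 10.005 × (0.2255 + 0.0509 + 0.0115 + 0.0026 + 0.0006) ≈ 10.005 × 0.2911 ≈ 2.912 μg/mL.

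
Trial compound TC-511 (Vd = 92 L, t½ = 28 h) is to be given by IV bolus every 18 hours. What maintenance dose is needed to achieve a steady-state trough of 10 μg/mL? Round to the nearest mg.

τ/t½ = 18/28 ≈ 0.64286, so f = (1/2)^(18/28) ≈ 0.640443.
Cmin,ss = (D/Vd)·f/(1−f), so D = Cmin,ss·Vd·(1−f)/f.
D = 10 × 92 × (1−f)/f ≈ 10 × 92 × 0.56142 ≈ 516.51 mg.

517 mg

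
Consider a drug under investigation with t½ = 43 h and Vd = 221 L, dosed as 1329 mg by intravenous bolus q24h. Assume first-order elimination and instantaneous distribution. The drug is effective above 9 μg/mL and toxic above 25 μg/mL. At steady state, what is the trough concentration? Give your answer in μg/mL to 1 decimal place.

τ/t½ = 24/43 ≈ 0.55814, so fraction remaining f = (1/2)^(24/43) ≈ 0.6792.
At steady state, accumulation factor R = 1/(1 − e^(−kτ)) ≈ 3.1172.
Each bolus raises the concentration by D/Vd = 1329/221 ≈ 6.014 μg/mL.
Steady-state peak Cmax,ss = C₀·R ≈ 6.014 × 3.1172 ≈ 18.747 μg/mL.
One interval later, Cmin,ss = Cmax,ss·e^(−kτ) ≈ 18.747 × 0.6792 ≈ 12.733 μg/mL.
Trough 12.7 μg/mL vs MEC 9 μg/mL: adequate.

12.7 μg/mL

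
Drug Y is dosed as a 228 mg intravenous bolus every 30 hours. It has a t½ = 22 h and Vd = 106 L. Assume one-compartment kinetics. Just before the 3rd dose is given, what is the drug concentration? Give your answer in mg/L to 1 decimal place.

1.2 mg/L

f = (1/2)^(τ/t½) = (1/2)^(30/22) ≈ 0.3886.
C₀ = D/Vd = 228/106 ≈ 2.151 mg/L.
Before the 3rd dose, 2 doses have been given. Superposition: Cmin = C₀·(f + f²).
≈ 2.151 × (0.3886 + 0.1510) ≈ 2.151 × 0.5396 ≈ 1.161 mg/L.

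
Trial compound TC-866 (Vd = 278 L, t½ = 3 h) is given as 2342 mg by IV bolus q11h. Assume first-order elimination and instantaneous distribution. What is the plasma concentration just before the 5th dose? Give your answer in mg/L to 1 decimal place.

0.7 mg/L

f = (1/2)^(τ/t½) = (1/2)^(11/3) ≈ 0.0787.
C₀ = D/Vd = 2342/278 ≈ 8.424 mg/L.
Before the 5th dose, 4 doses have been given. Superposition: Cmin = C₀·(f + f² + … + f^4).
≈ 8.424 × (0.0787 + 0.0062 + 0.0005 + 0.0000) ≈ 8.424 × 0.0854 ≈ 0.719 mg/L.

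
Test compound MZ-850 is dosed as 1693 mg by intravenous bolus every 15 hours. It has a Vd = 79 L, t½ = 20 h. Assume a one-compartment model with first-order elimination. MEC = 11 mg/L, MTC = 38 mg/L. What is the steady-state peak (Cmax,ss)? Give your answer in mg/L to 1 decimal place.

52.9 mg/L

τ/t½ = 15/20 ≈ 0.75, so fraction remaining f = (1/2)^(15/20) ≈ 0.5946.
Accumulation ratio R = 1/(1 − f) ≈ 1/0.4054 ≈ 2.4667.
Single-dose peak C₀ = D/Vd = 1693/79 ≈ 21.430 mg/L.
Steady-state peak Cmax,ss = C₀·R ≈ 21.430 × 2.4667 ≈ 52.861 mg/L.
Peak 52.9 mg/L vs MTC 38 mg/L: exceeds toxic threshold.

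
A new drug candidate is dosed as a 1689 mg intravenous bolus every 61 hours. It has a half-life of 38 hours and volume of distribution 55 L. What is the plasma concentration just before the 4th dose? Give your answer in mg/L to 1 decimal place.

f = (1/2)^(τ/t½) = (1/2)^(61/38) ≈ 0.3287.
C₀ = D/Vd = 1689/55 ≈ 30.709 mg/L.
Before the 4th dose, 3 doses have been given. Superposition: Cmin = C₀·(f + f² + … + f^3).
≈ 30.709 × (0.3287 + 0.1080 + 0.0355) ≈ 30.709 × 0.4722 ≈ 14.501 mg/L.

14.5 mg/L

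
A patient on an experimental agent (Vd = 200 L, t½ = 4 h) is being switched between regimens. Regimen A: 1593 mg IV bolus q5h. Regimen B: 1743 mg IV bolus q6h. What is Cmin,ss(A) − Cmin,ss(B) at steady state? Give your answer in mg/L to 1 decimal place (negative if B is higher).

Regimen A: f = (1/2)^(5/4) ≈ 0.4204; Cmin,ss = (1593/200)·f/(1−f) ≈ 5.777 mg/L.
Regimen B: f = (1/2)^(6/4) ≈ 0.3536; Cmin,ss = (1743/200)·f/(1−f) ≈ 4.767 mg/L.
Difference ≈ 5.777 − 4.767 ≈ 1.010 mg/L.

1.0 mg/L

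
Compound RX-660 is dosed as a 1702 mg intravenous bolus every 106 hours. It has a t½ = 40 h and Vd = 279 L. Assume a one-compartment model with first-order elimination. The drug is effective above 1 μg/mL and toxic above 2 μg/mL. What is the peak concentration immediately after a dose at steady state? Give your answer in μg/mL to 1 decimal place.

Over one 106-h interval, 106/40 ≈ 2.65 half-lives elapse, leaving f ≈ 0.1593 of each dose.
At steady state, accumulation factor R = 1/(1 − e^(−kτ)) ≈ 1.1895.
Each bolus raises the concentration by D/Vd = 1702/279 ≈ 6.100 μg/mL.
Steady-state peak Cmax,ss = C₀·R ≈ 6.100 × 1.1895 ≈ 7.256 μg/mL.
Peak 7.3 μg/mL vs MTC 2 μg/mL: exceeds toxic threshold.

7.3 μg/mL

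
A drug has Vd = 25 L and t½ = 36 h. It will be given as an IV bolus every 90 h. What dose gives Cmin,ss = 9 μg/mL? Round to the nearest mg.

1048 mg

τ/t½ = 90/36 ≈ 2.5, so f = (1/2)^(90/36) ≈ 0.176777.
Cmin,ss = (D/Vd)·f/(1−f), so D = Cmin,ss·Vd·(1−f)/f.
D = 9 × 25 × (1−f)/f ≈ 9 × 25 × 4.65684 ≈ 1047.79 mg.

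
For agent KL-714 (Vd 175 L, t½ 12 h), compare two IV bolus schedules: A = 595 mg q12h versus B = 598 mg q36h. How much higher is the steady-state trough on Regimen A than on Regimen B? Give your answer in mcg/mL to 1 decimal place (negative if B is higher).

Regimen A: f = (1/2)^(12/12) ≈ 0.5000; Cmin,ss = (595/175)·f/(1−f) ≈ 3.400 mcg/mL.
Regimen B: f = (1/2)^(36/12) ≈ 0.1250; Cmin,ss = (598/175)·f/(1−f) ≈ 0.488 mcg/mL.
Difference ≈ 3.400 − 0.488 ≈ 2.912 mcg/mL.

2.9 mcg/mL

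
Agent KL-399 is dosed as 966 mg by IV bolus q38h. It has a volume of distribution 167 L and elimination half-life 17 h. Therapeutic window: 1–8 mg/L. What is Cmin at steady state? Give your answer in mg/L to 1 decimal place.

k = ln2/t½ = ln2/17 ≈ 0.040773 h⁻¹; fraction remaining f = e^(−kτ) = e^(−0.040773×38) ≈ 0.2124.
Accumulation ratio R = 1/(1 − f) ≈ 1/0.7876 ≈ 1.2697.
Single-dose peak C₀ = D/Vd = 966/167 ≈ 5.784 mg/L.
Cmax,ss = C₀/(1 − f) ≈ 5.784/0.7876 ≈ 7.344 mg/L.
One interval later, Cmin,ss = Cmax,ss·e^(−kτ) ≈ 7.344 × 0.2124 ≈ 1.560 mg/L.
Trough 1.6 mg/L vs MEC 1 mg/L: adequate.

1.6 mg/L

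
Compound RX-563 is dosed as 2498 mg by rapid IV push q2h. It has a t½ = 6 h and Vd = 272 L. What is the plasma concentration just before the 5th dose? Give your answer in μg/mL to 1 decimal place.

21.3 μg/mL

f = (1/2)^(τ/t½) = (1/2)^(2/6) ≈ 0.7937.
C₀ = D/Vd = 2498/272 ≈ 9.184 μg/mL.
Before the 5th dose, 4 doses have been given. Superposition: Cmin = C₀·(f + f² + … + f^4).
≈ 9.184 × (0.7937 + 0.6300 + 0.5000 + 0.3968) ≈ 9.184 × 2.3205 ≈ 21.311 μg/mL.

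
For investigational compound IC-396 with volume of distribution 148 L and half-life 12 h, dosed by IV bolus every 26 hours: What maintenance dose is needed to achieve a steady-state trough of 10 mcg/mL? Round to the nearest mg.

τ/t½ = 26/12 ≈ 2.1667, so f = (1/2)^(26/12) ≈ 0.222725.
Cmin,ss = (D/Vd)·f/(1−f), so D = Cmin,ss·Vd·(1−f)/f.
D = 10 × 148 × (1−f)/f ≈ 10 × 148 × 3.48984 ≈ 5164.96 mg.

5165 mg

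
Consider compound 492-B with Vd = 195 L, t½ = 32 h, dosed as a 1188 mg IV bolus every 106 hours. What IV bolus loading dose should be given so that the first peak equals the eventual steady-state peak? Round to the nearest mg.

f = (1/2)^(106/32) ≈ 0.100656; accumulation ratio R = 1/(1−f) ≈ 1.11192.
Loading dose to hit Cmax,ss on first dose: D_load = D_maint·R ≈ 1188 × 1.11192 ≈ 1320.96 mg.

1321 mg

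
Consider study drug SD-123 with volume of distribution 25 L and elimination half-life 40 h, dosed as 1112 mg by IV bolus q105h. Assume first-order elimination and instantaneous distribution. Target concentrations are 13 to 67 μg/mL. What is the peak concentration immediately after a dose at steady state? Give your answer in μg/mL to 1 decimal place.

53.1 μg/mL

k = ln2/t½ = ln2/40 ≈ 0.017329 h⁻¹; fraction remaining f = e^(−kτ) = e^(−0.017329×105) ≈ 0.1621.
At steady state, accumulation factor R = 1/(1 − e^(−kτ)) ≈ 1.1935.
Each bolus raises the concentration by D/Vd = 1112/25 ≈ 44.480 μg/mL.
Steady-state peak Cmax,ss = C₀·R ≈ 44.480 × 1.1935 ≈ 53.087 μg/mL.
Peak 53.1 μg/mL vs MTC 67 μg/mL: below toxic threshold.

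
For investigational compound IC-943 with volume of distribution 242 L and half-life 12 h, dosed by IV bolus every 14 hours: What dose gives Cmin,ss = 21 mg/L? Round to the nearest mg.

τ/t½ = 14/12 ≈ 1.1667, so f = (1/2)^(14/12) ≈ 0.445449.
Cmin,ss = (D/Vd)·f/(1−f), so D = Cmin,ss·Vd·(1−f)/f.
D = 21 × 242 × (1−f)/f ≈ 21 × 242 × 1.24493 ≈ 6326.73 mg.

6327 mg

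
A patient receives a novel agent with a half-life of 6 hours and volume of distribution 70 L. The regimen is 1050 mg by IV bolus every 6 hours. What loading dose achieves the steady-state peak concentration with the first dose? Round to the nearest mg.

2100 mg

f = (1/2)^(6/6) ≈ 0.500000; accumulation ratio R = 1/(1−f) ≈ 2.00000.
Loading dose to hit Cmax,ss on first dose: D_load = D_maint·R ≈ 1050 × 2.00000 ≈ 2100.00 mg.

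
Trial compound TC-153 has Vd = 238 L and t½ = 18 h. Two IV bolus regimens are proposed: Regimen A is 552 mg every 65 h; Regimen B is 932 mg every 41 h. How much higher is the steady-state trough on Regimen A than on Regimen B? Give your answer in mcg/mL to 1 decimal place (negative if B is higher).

Regimen A: f = (1/2)^(65/18) ≈ 0.0818; Cmin,ss = (552/238)·f/(1−f) ≈ 0.207 mcg/mL.
Regimen B: f = (1/2)^(41/18) ≈ 0.2062; Cmin,ss = (932/238)·f/(1−f) ≈ 1.017 mcg/mL.
Difference ≈ 0.207 − 1.017 ≈ -0.810 mcg/mL.

-0.8 mcg/mL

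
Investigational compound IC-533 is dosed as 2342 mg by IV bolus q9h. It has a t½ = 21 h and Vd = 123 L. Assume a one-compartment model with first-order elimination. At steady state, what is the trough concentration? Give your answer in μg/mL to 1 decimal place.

k = ln2/t½ = ln2/21 ≈ 0.033007 h⁻¹; fraction remaining f = e^(−kτ) = e^(−0.033007×9) ≈ 0.7430.
Each bolus raises the concentration by D/Vd = 2342/123 ≈ 19.041 μg/mL.
Steady-state trough Cmin,ss = C₀·f/(1−f) ≈ 19.041 × 0.7430/0.2570 ≈ 55.048 μg/mL.

55.0 μg/mL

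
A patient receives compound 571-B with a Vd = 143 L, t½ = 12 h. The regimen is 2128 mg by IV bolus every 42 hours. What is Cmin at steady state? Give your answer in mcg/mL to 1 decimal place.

τ/t½ = 42/12 ≈ 3.5, so fraction remaining f = (1/2)^(42/12) ≈ 0.0884.
Accumulation ratio R = 1/(1 − f) ≈ 1/0.9116 ≈ 1.0970.
Single-dose peak C₀ = D/Vd = 2128/143 ≈ 14.881 mcg/mL.
Steady-state peak Cmax,ss = C₀·R ≈ 14.881 × 1.0970 ≈ 16.324 mcg/mL.
One interval later, Cmin,ss = Cmax,ss·e^(−kτ) ≈ 16.324 × 0.0884 ≈ 1.443 mcg/mL.

1.4 mcg/mL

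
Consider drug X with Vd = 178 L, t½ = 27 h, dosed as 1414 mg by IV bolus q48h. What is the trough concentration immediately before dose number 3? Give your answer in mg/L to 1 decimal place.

f = (1/2)^(τ/t½) = (1/2)^(48/27) ≈ 0.2916.
C₀ = D/Vd = 1414/178 ≈ 7.944 mg/L.
Before the 3rd dose, 2 doses have been given. Superposition: Cmin = C₀·(f + f²).
≈ 7.944 × (0.2916 + 0.0850) ≈ 7.944 × 0.3766 ≈ 2.992 mg/L.

3.0 mg/L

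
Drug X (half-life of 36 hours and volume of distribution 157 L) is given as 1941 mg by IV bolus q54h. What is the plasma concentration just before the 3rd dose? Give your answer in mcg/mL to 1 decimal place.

5.9 mcg/mL

f = (1/2)^(τ/t½) = (1/2)^(54/36) ≈ 0.3536.
C₀ = D/Vd = 1941/157 ≈ 12.363 mcg/mL.
Before the 3rd dose, 2 doses have been given. Superposition: Cmin = C₀·(f + f²).
≈ 12.363 × (0.3536 + 0.1250) ≈ 12.363 × 0.4786 ≈ 5.917 mcg/mL.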